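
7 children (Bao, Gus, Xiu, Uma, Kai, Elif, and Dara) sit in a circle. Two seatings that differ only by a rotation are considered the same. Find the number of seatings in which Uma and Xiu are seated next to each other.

240

Glue Uma and Xiu into a block (2 internal orders). Seating 6 units around a circle gives (5)! arrangements.
So 2 × (5)! = 2 × 120 = 240.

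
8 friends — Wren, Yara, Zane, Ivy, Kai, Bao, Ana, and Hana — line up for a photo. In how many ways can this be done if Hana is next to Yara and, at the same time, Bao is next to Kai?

Treat {Hana,Yara} as one block (2 orders) and {Bao,Kai} as another (2 orders).
That leaves 6 units to arrange: 2 × 2 × 6! = 4 × 720 = 2880.

2880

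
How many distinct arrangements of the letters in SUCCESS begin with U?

With the first slot taken by U, it remains to arrange the other 6 letters (SCCESS).
Those 6 letters have C appearing twice and S appearing 3 times, giving (6)!/(3!·2!) = 60.

60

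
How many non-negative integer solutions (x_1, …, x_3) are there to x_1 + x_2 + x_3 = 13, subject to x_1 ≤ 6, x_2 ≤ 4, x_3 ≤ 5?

Ignoring the caps, the number of non-negative solutions to x_1+…+x_3 = 13 is C(15,2) = 105.
Subtract solutions that violate a single cap (substitute x_i' = x_i − (cap_i+1)): x_1 ≥ 7 gives C(8,2) = 28; x_2 ≥ 5 gives C(10,2) = 45; x_3 ≥ 6 gives C(9,2) = 36. Together 109.
Add back pairs where two caps are both exceeded: 3 + 1 + 6 = 10.
By inclusion–exclusion the count is 105 − 109 + 10 = 6.

6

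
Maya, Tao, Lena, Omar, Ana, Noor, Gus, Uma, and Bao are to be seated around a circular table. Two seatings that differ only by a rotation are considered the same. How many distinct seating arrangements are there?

40320

Seat Maya anywhere (absorbing the rotational symmetry), then permute the other 8: (8)! = 40320.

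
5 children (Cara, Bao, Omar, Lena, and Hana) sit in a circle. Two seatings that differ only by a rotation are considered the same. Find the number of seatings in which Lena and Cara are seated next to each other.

Glue Lena and Cara into a block (2 internal orders). Seating 4 units around a circle gives (3)! arrangements.
So 2 × (3)! = 2 × 6 = 12.

12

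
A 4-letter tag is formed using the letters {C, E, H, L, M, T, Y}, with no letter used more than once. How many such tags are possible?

Choose and order 4 of the 7 symbols: the first letter has 7 options, the next 6, then 5, 4.
That product is 7 × 6 × 5 × 4 = 840.

840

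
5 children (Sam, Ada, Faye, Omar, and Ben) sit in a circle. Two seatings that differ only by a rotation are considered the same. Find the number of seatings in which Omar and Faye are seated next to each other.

12

Glue Omar and Faye into a block (2 internal orders). Seating 4 units around a circle gives (3)! arrangements.
So 2 × (3)! = 2 × 6 = 12.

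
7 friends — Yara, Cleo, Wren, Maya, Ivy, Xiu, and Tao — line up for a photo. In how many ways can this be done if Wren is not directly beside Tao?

Of the 7! = 5040 arrangements, those with Wren and Tao adjacent number 2 × 6! = 1440 (treat the pair as a block with 2 internal orders).
So 5040 − 1440 = 3600 arrangements keep them apart.

3600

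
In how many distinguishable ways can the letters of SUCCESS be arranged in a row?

420

The 7 letters of SUCCESS have repeats: C appearing twice and S appearing 3 times.
The number of distinct arrangements is 7!/(3!·2!) = 5040/12 = 420.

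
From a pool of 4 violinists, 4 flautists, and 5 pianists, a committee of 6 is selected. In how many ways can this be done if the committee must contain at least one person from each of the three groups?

1520

Total 6-person selections from all 13: C(13,6) = 1716.
Selections missing a whole group: no violinists → C(9,6) = 84; no flautists → C(9,6) = 84; no pianists → C(8,6) = 28.
Add back selections omitting two groups (i.e. drawn from a single group): C(4,6) + C(4,6) + C(5,6) = 0.
By inclusion–exclusion: 1716 − 196 + 0 = 1520.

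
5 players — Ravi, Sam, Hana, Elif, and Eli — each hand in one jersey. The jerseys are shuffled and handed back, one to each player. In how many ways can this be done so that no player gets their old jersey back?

44

This is the derangement count D_5: permutations of 5 items with no fixed point.
By inclusion–exclusion this is Σ_{j=0}^{5} (−1)^j C(5,j)·(5−j)!.
Computing: 120 − 120 + 60 − 20 + 5 − 1 = 44.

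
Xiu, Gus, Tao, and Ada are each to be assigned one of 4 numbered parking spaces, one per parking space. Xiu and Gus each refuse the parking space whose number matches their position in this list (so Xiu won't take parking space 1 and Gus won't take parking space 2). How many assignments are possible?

Let Aᵢ (for i ∈ {1, 2}) be the placements that put person i in their forbidden parking space. Any j of these fix j positions, leaving (4−j)! ways to fill the rest, and there are C(2,j) ways to pick which j.
By inclusion–exclusion, the number of valid placements is Σ_{j=0}^{2} (−1)^j C(2,j)·(4−j)!.
Computing: 24 − 12 + 2 = 14.

14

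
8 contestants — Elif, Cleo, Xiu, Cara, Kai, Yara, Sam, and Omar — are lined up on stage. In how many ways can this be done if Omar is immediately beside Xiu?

10080

Treat {Omar, Xiu} as a single unit. There are 7 units to order, and the pair itself can be ordered 2 ways.
So the count is 2·(7)! = 10080.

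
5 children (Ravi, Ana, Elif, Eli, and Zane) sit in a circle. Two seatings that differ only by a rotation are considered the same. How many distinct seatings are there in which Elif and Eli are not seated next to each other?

All circular seatings of 5 people number (4)! = 24.
Those with Elif next to Eli: fuse the pair into one unit and seat 4 units around a circle — 2·(3)! = 12.
Subtracting, 24 − 12 = 12.

12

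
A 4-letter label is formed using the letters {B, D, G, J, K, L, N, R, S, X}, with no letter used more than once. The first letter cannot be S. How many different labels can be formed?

The first letter has 10−1 = 9 choices (anything except S).
The remaining 3 letters are filled from the other 9 symbols without repetition: 9 × 8 × 7 = 504.
Total: 9 × 504 = 4536.

4536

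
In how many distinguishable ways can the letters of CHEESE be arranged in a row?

CHEESE has 6 letters with E appearing 3 times.
So there are 6! / (3!) = 120 distinguishable arrangements.

120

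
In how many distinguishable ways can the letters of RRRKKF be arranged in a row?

Letter multiplicities in RRRKKF: F×1, K×2, R×3.
The number of distinct arrangements is 6!/(3!·2!) = 720/12 = 60.

60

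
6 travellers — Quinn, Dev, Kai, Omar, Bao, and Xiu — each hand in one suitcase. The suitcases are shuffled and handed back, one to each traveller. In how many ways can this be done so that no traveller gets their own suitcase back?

265

Let Aᵢ be the assignments in which traveller i gets their own suitcase. We want the size of the complement of A₁∪…∪A_6.
By inclusion–exclusion this is Σ_{j=0}^{6} (−1)^j C(6,j)·(6−j)!.
Computing: 720 − 720 + 360 − 120 + 30 − 6 + 1 = 265.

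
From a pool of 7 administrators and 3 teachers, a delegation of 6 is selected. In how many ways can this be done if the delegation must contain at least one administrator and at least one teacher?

203

Unrestricted: C(10,6) = 210 ways to pick any 6 of the 10.
Subtract selections that omit an entire group: no administrators → C(3,6) = 0; no teachers → C(7,6) = 7.
Both groups omitted at once is impossible, so 210 − 7 = 203.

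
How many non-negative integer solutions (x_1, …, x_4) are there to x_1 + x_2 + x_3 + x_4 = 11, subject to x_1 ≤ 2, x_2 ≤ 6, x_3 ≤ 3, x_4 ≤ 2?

By stars and bars, unrestricted non-negative solutions to x_1+…+x_4 = 11 number C(11+3,3) = 364.
Subtract solutions that violate a single cap (substitute x_i' = x_i − (cap_i+1)): x_1 ≥ 3 gives C(11,3) = 165; x_2 ≥ 7 gives C(7,3) = 35; x_3 ≥ 4 gives C(10,3) = 120; x_4 ≥ 3 gives C(11,3) = 165. Together 485.
Add back pairs where two caps are both exceeded: 4 + 35 + 56 + 1 + 4 + 35 = 135.
Subtract triples: 0 + 0 + 4 + 0 = 4.
By inclusion–exclusion the count is 364 − 485 + 135 − 4 = 10.

10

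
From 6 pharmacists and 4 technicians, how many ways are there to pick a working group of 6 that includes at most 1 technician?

Split by how many technicians are chosen (0 through 1).
Sum: C(4,0)·C(6,6) + C(4,1)·C(6,5) = 1 + 24 = 25.

25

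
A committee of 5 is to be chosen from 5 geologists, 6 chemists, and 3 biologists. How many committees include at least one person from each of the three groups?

With no constraint there are C(14,5) = 2002 possible selections.
Selections missing a whole group: no geologists → C(9,5) = 126; no chemists → C(8,5) = 56; no biologists → C(11,5) = 462.
Add back selections omitting two groups (i.e. drawn from a single group): C(5,5) + C(6,5) + C(3,5) = 7.
By inclusion–exclusion: 2002 − 644 + 7 = 1365.

1365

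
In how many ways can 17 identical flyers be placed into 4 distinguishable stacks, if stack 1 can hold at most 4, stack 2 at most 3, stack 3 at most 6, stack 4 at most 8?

By stars and bars, unrestricted non-negative solutions to x_1+…+x_4 = 17 number C(17+3,3) = 1140.
Subtract solutions that violate a single cap (substitute x_i' = x_i − (cap_i+1)): x_1 ≥ 5 gives C(15,3) = 455; x_2 ≥ 4 gives C(16,3) = 560; x_3 ≥ 7 gives C(13,3) = 286; x_4 ≥ 9 gives C(11,3) = 165. Together 1466.
Add back pairs where two caps are both exceeded: 165 + 56 + 20 + 84 + 35 + 4 = 364.
Subtract triples: 4 + 0 + 0 + 0 = 4.
By inclusion–exclusion the count is 1140 − 1466 + 364 − 4 = 34.

34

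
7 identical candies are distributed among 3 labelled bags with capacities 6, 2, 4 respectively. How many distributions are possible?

14

Ignoring the caps, the number of non-negative solutions to x_1+…+x_3 = 7 is C(9,2) = 36.
Subtract solutions that violate a single cap (substitute x_i' = x_i − (cap_i+1)): x_1 ≥ 7 gives C(2,2) = 1; x_2 ≥ 3 gives C(6,2) = 15; x_3 ≥ 5 gives C(4,2) = 6. Together 22.
No two caps can be exceeded simultaneously, so the pair terms are all 0.
By inclusion–exclusion the count is 36 − 22 + 0 = 14.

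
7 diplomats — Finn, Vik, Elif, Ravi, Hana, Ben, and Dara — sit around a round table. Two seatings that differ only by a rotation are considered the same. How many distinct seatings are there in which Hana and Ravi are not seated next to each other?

Without the restriction there are (6)! = 720 seatings.
Seatings with Hana beside Ravi: treat them as a block with 2 internal orders, giving 2 × (5)! = 240.
Subtracting, 720 − 240 = 480.

480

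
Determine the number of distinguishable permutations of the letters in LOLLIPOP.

Letter multiplicities in LOLLIPOP: I×1, L×3, O×2, P×2.
Dividing 8! = 40320 by 3!·2!·2! = 24 for the repeated letters gives 1680.

1680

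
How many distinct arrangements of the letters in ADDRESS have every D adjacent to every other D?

360

Treat the 2 copies of D as a single block. The multiset to arrange is then {DD, A, E, R, S, S}, 6 items in all.
That gives (6)!/(2!) = 360 arrangements.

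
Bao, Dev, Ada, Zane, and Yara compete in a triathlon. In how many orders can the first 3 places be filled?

This is an ordered selection of 3 from 5: P(5,3).
That gives 5 × 4 × 3 = 60.

60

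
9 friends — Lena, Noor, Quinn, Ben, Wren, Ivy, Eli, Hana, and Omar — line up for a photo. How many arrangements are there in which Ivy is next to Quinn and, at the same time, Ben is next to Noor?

Treat {Ivy,Quinn} as one block (2 orders) and {Ben,Noor} as another (2 orders).
That leaves 7 units to arrange: 2 × 2 × 7! = 4 × 5040 = 20160.

20160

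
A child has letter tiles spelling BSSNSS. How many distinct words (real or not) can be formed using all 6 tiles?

30

Letter multiplicities in BSSNSS: B×1, N×1, S×4.
The number of distinct arrangements is 6!/(4!) = 720/24 = 30.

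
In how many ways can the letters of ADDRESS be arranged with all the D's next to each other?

360

Treat the 2 copies of D as a single block. The multiset to arrange is then {DD, A, E, R, S, S}, 6 items in all.
That gives (6)!/(2!) = 360 arrangements.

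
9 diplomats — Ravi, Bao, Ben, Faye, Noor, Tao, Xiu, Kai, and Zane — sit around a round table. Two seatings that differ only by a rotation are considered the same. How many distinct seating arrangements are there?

Around a circle, 9 distinct people have 9!/9 = (8)! = 40320 rotationally distinct seatings.

40320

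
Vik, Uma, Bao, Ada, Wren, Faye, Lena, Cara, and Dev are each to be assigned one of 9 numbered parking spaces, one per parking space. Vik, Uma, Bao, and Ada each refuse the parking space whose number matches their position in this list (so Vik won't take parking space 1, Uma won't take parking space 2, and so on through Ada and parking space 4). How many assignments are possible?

229080

Let Aᵢ (for 1 ≤ i ≤ 4) be the placements that put person i in their forbidden parking space. Any j of these fix j positions, leaving (9−j)! ways to fill the rest, and there are C(4,j) ways to pick which j.
By inclusion–exclusion, the number of valid placements is Σ_{j=0}^{4} (−1)^j C(4,j)·(9−j)!.
Computing: 362880 − 161280 + 30240 − 2880 + 120 = 229080.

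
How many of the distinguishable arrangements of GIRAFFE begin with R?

Fix R in the first position and arrange the remaining 6 letters.
Those 6 letters have F appearing twice, giving (6)!/(2!) = 360.

360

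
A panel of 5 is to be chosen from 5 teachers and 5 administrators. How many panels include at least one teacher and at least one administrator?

With no constraint there are C(10,5) = 252 possible selections.
Subtract selections that omit an entire group: no teachers → C(5,5) = 1; no administrators → C(5,5) = 1.
Both groups omitted at once is impossible, so 252 − 2 = 250.

250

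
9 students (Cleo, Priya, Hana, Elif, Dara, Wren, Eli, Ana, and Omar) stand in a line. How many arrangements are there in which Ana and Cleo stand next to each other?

80640

Glue Ana and Cleo into one block (2 internal orders), leaving 8 units to arrange in a row.
That gives 2 × 8! = 2 × 40320 = 80640.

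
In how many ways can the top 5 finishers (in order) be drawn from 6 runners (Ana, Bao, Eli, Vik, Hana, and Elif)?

720

There are 6 choices for 1st place, 5 for 2nd, and so on down to 2 for position 5.
That gives 6 × 5 × 4 × 3 × 2 = 720.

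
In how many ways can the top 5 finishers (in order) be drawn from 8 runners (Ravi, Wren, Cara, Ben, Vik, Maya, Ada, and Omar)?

6720

There are 8 choices for 1st place, 7 for 2nd, and so on down to 4 for position 5.
That gives 8 × 7 × 6 × 5 × 4 = 6720.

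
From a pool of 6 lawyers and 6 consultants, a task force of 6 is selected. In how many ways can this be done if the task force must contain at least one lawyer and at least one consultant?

Total 6-person selections from all 12: C(12,6) = 924.
Subtract selections that omit an entire group: no lawyers → C(6,6) = 1; no consultants → C(6,6) = 1.
Both groups omitted at once is impossible, so 924 − 2 = 922.

922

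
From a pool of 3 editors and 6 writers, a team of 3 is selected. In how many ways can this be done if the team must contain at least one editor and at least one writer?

With no constraint there are C(9,3) = 84 possible selections.
Selections missing a whole group: no editors → C(6,3) = 20; no writers → C(3,3) = 1.
Both groups omitted at once is impossible, so 84 − 21 = 63.

63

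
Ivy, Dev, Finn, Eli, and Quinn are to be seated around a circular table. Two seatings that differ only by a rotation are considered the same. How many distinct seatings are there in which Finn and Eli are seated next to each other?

12

Glue Finn and Eli into a block (2 internal orders). Seating 4 units around a circle gives (3)! arrangements.
So 2 × (3)! = 2 × 6 = 12.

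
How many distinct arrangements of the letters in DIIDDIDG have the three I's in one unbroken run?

Treat the 3 copies of I as a single block. The multiset to arrange is then {III, D, D, D, D, G}, 6 items in all.
That gives (6)!/(4!) = 30 arrangements.

30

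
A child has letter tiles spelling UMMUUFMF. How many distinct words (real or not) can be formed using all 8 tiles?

560

The 8 letters of UMMUUFMF have repeats: F appearing twice, M appearing 3 times, and U appearing 3 times.
The number of distinct arrangements is 8!/(3!·3!·2!) = 40320/72 = 560.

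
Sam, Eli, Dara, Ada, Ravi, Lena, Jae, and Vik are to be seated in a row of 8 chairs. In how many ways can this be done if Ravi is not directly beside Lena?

30240

There are 8! = 40320 arrangements in all. If Ravi and Lena are adjacent, merging them into one block gives 2·(7)! = 10080 arrangements.
So 40320 − 10080 = 30240 arrangements keep them apart.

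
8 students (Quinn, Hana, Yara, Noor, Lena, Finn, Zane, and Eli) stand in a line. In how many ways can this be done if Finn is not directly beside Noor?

Of the 8! = 40320 arrangements, those with Finn and Noor adjacent number 2 × 7! = 10080 (treat the pair as a block with 2 internal orders).
Complementary counting: 40320 − 10080 = 30240.

30240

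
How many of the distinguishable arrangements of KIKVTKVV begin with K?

Fix K in the first position and arrange the remaining 7 letters.
Those 7 letters have K appearing twice and V appearing 3 times, giving (7)!/(3!·2!) = 420.

420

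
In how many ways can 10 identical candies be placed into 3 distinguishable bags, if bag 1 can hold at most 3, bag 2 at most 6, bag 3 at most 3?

By stars and bars, unrestricted non-negative solutions to x_1+…+x_3 = 10 number C(10+2,2) = 66.
Subtract solutions that violate a single cap (substitute x_i' = x_i − (cap_i+1)): x_1 ≥ 4 gives C(8,2) = 28; x_2 ≥ 7 gives C(5,2) = 10; x_3 ≥ 4 gives C(8,2) = 28. Together 66.
Add back pairs where two caps are both exceeded: 0 + 6 + 0 = 6.
By inclusion–exclusion the count is 66 − 66 + 6 = 6.

6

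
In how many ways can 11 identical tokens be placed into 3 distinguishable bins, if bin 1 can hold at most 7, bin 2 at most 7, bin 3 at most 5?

By stars and bars, unrestricted non-negative solutions to x_1+…+x_3 = 11 number C(11+2,2) = 78.
Subtract solutions that violate a single cap (substitute x_i' = x_i − (cap_i+1)): x_1 ≥ 8 gives C(5,2) = 10; x_2 ≥ 8 gives C(5,2) = 10; x_3 ≥ 6 gives C(7,2) = 21. Together 41.
No two caps can be exceeded simultaneously, so the pair terms are all 0.
By inclusion–exclusion the count is 78 − 41 + 0 = 37.

37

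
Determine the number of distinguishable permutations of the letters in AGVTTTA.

The 7 letters of AGVTTTA have repeats: A appearing twice and T appearing 3 times.
The number of distinct arrangements is 7!/(3!·2!) = 5040/12 = 420.

420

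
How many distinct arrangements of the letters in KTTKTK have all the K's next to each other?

Treat the 3 copies of K as a single block. The multiset to arrange is then {KKK, T, T, T}, 4 items in all.
That gives (4)!/(3!) = 4 arrangements.

4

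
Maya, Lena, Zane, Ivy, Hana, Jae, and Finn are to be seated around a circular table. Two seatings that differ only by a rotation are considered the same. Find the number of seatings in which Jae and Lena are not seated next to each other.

480

Without the restriction there are (6)! = 720 seatings.
Those with Jae next to Lena: fuse the pair into one unit and seat 6 units around a circle — 2·(5)! = 240.
Subtracting, 720 − 240 = 480.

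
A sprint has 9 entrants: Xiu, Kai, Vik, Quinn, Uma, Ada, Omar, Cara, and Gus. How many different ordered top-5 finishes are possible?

15120

This is an ordered selection of 5 from 9: P(9,5).
That gives 9 × 8 × 7 × 6 × 5 = 15120.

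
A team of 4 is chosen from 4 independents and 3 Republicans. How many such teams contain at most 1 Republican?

Split by how many Republicans are chosen (0 through 1).
Sum: C(3,0)·C(4,4) + C(3,1)·C(4,3) = 1 + 12 = 13.

13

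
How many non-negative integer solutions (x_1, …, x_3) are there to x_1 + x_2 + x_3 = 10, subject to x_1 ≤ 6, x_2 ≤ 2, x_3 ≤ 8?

18

Without the upper bounds there are C(12,2) = 66 ways to split 10 among 3 variables.
Subtract solutions that violate a single cap (substitute x_i' = x_i − (cap_i+1)): x_1 ≥ 7 gives C(5,2) = 10; x_2 ≥ 3 gives C(9,2) = 36; x_3 ≥ 9 gives C(3,2) = 3. Together 49.
Add back pairs where two caps are both exceeded: 1 + 0 + 0 = 1.
By inclusion–exclusion the count is 66 − 49 + 1 = 18.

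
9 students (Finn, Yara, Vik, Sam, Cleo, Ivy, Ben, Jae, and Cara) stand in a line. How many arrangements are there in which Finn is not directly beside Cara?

There are 9! = 362880 arrangements in all. If Finn and Cara are adjacent, merging them into one block gives 2·(8)! = 80640 arrangements.
So 362880 − 80640 = 282240 arrangements keep them apart.

282240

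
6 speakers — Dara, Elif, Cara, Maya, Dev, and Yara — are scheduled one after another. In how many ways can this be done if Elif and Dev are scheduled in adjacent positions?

240

Glue Elif and Dev into one block (2 internal orders), leaving 5 units to arrange in a row.
So the count is 2·(5)! = 240.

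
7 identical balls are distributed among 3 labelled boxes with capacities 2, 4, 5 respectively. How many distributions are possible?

By stars and bars, unrestricted non-negative solutions to x_1+…+x_3 = 7 number C(7+2,2) = 36.
Subtract solutions that violate a single cap (substitute x_i' = x_i − (cap_i+1)): x_1 ≥ 3 gives C(6,2) = 15; x_2 ≥ 5 gives C(4,2) = 6; x_3 ≥ 6 gives C(3,2) = 3. Together 24.
No two caps can be exceeded simultaneously, so the pair terms are all 0.
By inclusion–exclusion the count is 36 − 24 + 0 = 12.

12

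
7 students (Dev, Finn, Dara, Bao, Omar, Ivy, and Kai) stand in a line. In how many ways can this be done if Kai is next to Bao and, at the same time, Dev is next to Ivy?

Treat {Kai,Bao} as one block (2 orders) and {Dev,Ivy} as another (2 orders).
That leaves 5 units to arrange: 2 × 2 × 5! = 4 × 120 = 480.

480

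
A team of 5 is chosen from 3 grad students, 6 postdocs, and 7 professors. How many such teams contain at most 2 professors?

2772

Split by how many professors are chosen (0 through 2).
Sum: C(7,0)·C(9,5) + C(7,1)·C(9,4) + C(7,2)·C(9,3) = 126 + 882 + 1764 = 2772.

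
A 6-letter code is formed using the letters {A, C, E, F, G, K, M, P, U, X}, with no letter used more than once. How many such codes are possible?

This is a permutation of 6 out of 10: P(10,6) = 10!/4!.
That product is 10 × 9 × 8 × 7 × 6 × 5 = 151200.

151200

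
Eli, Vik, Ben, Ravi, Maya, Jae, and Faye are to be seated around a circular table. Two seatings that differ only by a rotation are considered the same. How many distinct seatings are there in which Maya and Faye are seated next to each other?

Treat {Maya, Faye} as one unit (2 internal orders) and seat the resulting 6 units around the table: (5)! circular arrangements.
So 2 × (5)! = 2 × 120 = 240.

240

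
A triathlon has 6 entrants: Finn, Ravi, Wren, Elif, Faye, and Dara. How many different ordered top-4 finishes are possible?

360

This is an ordered selection of 4 from 6: P(6,4).
That gives 6 × 5 × 4 × 3 = 360.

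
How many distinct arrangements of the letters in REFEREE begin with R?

With the first slot taken by R, it remains to arrange the other 6 letters (EFEREE).
Those 6 letters have E appearing 4 times, giving (6)!/(4!) = 30.

30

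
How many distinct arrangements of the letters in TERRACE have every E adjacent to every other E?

360

Treat the 2 copies of E as a single block. The multiset to arrange is then {EE, A, C, R, R, T}, 6 items in all.
That gives (6)!/(2!) = 360 arrangements.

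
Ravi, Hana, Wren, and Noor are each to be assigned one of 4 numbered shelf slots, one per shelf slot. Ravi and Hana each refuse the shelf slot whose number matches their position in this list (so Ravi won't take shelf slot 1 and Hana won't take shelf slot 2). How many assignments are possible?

14

Let Aᵢ (for i ∈ {1, 2}) be the placements that put person i in their forbidden shelf slot. Any j of these fix j positions, leaving (4−j)! ways to fill the rest, and there are C(2,j) ways to pick which j.
By inclusion–exclusion, the number of valid placements is Σ_{j=0}^{2} (−1)^j C(2,j)·(4−j)!.
Computing: 24 − 12 + 2 = 14.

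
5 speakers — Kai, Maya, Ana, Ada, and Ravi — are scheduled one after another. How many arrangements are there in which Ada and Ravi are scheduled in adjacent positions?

48

Place the 3 others and the Ada-Ravi pair as 4 objects in a line; the pair has 2 internal arrangements.
That gives 2 × 4! = 2 × 24 = 48.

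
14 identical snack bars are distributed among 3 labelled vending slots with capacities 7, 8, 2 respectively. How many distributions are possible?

9

Without the upper bounds there are C(16,2) = 120 ways to split 14 among 3 vending slots.
Subtract solutions that violate a single cap (substitute x_i' = x_i − (cap_i+1)): x_1 ≥ 8 gives C(8,2) = 28; x_2 ≥ 9 gives C(7,2) = 21; x_3 ≥ 3 gives C(13,2) = 78. Together 127.
Add back pairs where two caps are both exceeded: 0 + 10 + 6 = 16.
By inclusion–exclusion the count is 120 − 127 + 16 = 9.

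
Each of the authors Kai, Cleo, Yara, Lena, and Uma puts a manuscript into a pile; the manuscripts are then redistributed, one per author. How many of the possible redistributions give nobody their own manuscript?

Let Aᵢ be the assignments in which author i gets their own manuscript. We want the size of the complement of A₁∪…∪A_5.
By inclusion–exclusion this is Σ_{j=0}^{5} (−1)^j C(5,j)·(5−j)!.
Computing: 120 − 120 + 60 − 20 + 5 − 1 = 44.

44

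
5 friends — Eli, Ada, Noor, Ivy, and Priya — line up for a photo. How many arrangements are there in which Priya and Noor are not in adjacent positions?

72

There are 5! = 120 arrangements in all. If Priya and Noor are adjacent, merging them into one block gives 2·(4)! = 48 arrangements.
So 120 − 48 = 72 arrangements keep them apart.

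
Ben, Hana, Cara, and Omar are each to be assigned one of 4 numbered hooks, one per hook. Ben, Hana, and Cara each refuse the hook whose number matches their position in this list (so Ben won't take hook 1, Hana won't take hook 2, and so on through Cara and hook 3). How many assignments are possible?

11

Let Aᵢ (for i ∈ {1, 2, 3}) be the placements that put person i in their forbidden hook. Any j of these fix j positions, leaving (4−j)! ways to fill the rest, and there are C(3,j) ways to pick which j.
By inclusion–exclusion, the number of valid placements is Σ_{j=0}^{3} (−1)^j C(3,j)·(4−j)!.
Computing: 24 − 18 + 6 − 1 = 11.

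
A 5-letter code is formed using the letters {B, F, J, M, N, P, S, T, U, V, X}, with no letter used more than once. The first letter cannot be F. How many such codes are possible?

50400

The first letter has 11−1 = 10 choices (anything except F).
The remaining 4 letters are filled from the other 10 symbols without repetition: 10 × 9 × 8 × 7 = 5040.
Total: 10 × 5040 = 50400.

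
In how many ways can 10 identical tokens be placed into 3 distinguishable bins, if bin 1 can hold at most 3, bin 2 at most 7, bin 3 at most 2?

Without the upper bounds there are C(12,2) = 66 ways to split 10 among 3 bins.
Subtract solutions that violate a single cap (substitute x_i' = x_i − (cap_i+1)): x_1 ≥ 4 gives C(8,2) = 28; x_2 ≥ 8 gives C(4,2) = 6; x_3 ≥ 3 gives C(9,2) = 36. Together 70.
Add back pairs where two caps are both exceeded: 0 + 10 + 0 = 10.
By inclusion–exclusion the count is 66 − 70 + 10 = 6.

6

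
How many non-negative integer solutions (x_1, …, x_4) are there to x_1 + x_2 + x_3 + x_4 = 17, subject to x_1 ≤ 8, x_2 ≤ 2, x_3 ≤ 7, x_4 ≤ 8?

By stars and bars, unrestricted non-negative solutions to x_1+…+x_4 = 17 number C(17+3,3) = 1140.
Subtract solutions that violate a single cap (substitute x_i' = x_i − (cap_i+1)): x_1 ≥ 9 gives C(11,3) = 165; x_2 ≥ 3 gives C(17,3) = 680; x_3 ≥ 8 gives C(12,3) = 220; x_4 ≥ 9 gives C(11,3) = 165. Together 1230.
Add back pairs where two caps are both exceeded: 56 + 1 + 0 + 84 + 56 + 1 = 198.
By inclusion–exclusion the count is 1140 − 1230 + 198 = 108.

108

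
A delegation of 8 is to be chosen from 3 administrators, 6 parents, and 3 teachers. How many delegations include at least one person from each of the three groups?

477

With no constraint there are C(12,8) = 495 possible selections.
Selections missing a whole group: no administrators → C(9,8) = 9; no parents → C(6,8) = 0; no teachers → C(9,8) = 9.
Add back selections omitting two groups (i.e. drawn from a single group): C(3,8) + C(6,8) + C(3,8) = 0.
By inclusion–exclusion: 495 − 18 + 0 = 477.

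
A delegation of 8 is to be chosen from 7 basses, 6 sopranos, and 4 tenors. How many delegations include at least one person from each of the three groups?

Total 8-person selections from all 17: C(17,8) = 24310.
Subtract selections that omit an entire group: no basses → C(10,8) = 45; no sopranos → C(11,8) = 165; no tenors → C(13,8) = 1287.
Add back selections omitting two groups (i.e. drawn from a single group): C(7,8) + C(6,8) + C(4,8) = 0.
By inclusion–exclusion: 24310 − 1497 + 0 = 22813.

22813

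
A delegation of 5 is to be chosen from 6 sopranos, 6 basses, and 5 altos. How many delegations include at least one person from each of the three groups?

Unrestricted: C(17,5) = 6188 ways to pick any 5 of the 17.
Subtract selections that omit an entire group: no sopranos → C(11,5) = 462; no basses → C(11,5) = 462; no altos → C(12,5) = 792.
Add back selections omitting two groups (i.e. drawn from a single group): C(6,5) + C(6,5) + C(5,5) = 13.
By inclusion–exclusion: 6188 − 1716 + 13 = 4485.

4485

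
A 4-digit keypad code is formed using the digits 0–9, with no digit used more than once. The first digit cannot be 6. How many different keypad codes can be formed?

4536

The first digit has 10−1 = 9 choices (anything except 6).
The remaining 3 digits are filled from the other 9 symbols without repetition: 9 × 8 × 7 = 504.
Total: 9 × 504 = 4536.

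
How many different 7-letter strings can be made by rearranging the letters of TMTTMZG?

Letter multiplicities in TMTTMZG: G×1, M×2, T×3, Z×1.
Dividing 7! = 5040 by 3!·2! = 12 for the repeated letters gives 420.

420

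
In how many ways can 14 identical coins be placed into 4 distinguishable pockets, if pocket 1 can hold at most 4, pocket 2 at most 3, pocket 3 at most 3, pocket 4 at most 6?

Without the upper bounds there are C(17,3) = 680 ways to split 14 among 4 pockets.
Subtract solutions that violate a single cap (substitute x_i' = x_i − (cap_i+1)): x_1 ≥ 5 gives C(12,3) = 220; x_2 ≥ 4 gives C(13,3) = 286; x_3 ≥ 4 gives C(13,3) = 286; x_4 ≥ 7 gives C(10,3) = 120. Together 912.
Add back pairs where two caps are both exceeded: 56 + 56 + 10 + 84 + 20 + 20 = 246.
Subtract triples: 4 + 0 + 0 + 0 = 4.
By inclusion–exclusion the count is 680 − 912 + 246 − 4 = 10.

10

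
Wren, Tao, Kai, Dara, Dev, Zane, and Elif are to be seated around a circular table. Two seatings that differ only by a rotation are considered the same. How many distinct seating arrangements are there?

720

Fix one person's seat to break rotational symmetry; the remaining 6 people can be arranged in (6)! = 720 ways.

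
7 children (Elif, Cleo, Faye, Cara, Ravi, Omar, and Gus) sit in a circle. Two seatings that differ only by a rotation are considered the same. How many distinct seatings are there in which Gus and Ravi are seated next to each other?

240

Glue Gus and Ravi into a block (2 internal orders). Seating 6 units around a circle gives (5)! arrangements.
So 2 × (5)! = 2 × 120 = 240.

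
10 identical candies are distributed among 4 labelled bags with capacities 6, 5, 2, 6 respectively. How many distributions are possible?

Without the upper bounds there are C(13,3) = 286 ways to split 10 among 4 bags.
Subtract solutions that violate a single cap (substitute x_i' = x_i − (cap_i+1)): x_1 ≥ 7 gives C(6,3) = 20; x_2 ≥ 6 gives C(7,3) = 35; x_3 ≥ 3 gives C(10,3) = 120; x_4 ≥ 7 gives C(6,3) = 20. Together 195.
Add back pairs where two caps are both exceeded: 0 + 1 + 0 + 4 + 0 + 1 = 6.
By inclusion–exclusion the count is 286 − 195 + 6 = 97.

97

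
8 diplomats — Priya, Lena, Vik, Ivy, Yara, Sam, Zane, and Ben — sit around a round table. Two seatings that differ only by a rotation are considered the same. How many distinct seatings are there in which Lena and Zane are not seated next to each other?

3600

All circular seatings of 8 people number (7)! = 5040.
Seatings with Lena beside Zane: treat them as a block with 2 internal orders, giving 2 × (6)! = 1440.
Subtracting, 5040 − 1440 = 3600.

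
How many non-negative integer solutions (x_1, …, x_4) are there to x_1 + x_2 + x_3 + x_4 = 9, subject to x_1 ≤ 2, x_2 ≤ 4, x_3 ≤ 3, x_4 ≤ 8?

59

Ignoring the caps, the number of non-negative solutions to x_1+…+x_4 = 9 is C(12,3) = 220.
Subtract solutions that violate a single cap (substitute x_i' = x_i − (cap_i+1)): x_1 ≥ 3 gives C(9,3) = 84; x_2 ≥ 5 gives C(7,3) = 35; x_3 ≥ 4 gives C(8,3) = 56; x_4 ≥ 9 gives C(3,3) = 1. Together 176.
Add back pairs where two caps are both exceeded: 4 + 10 + 0 + 1 + 0 + 0 = 15.
By inclusion–exclusion the count is 220 − 176 + 15 = 59.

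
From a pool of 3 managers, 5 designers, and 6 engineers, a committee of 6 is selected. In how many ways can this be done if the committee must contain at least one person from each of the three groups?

2430

Total 6-person selections from all 14: C(14,6) = 3003.
Selections missing a whole group: no managers → C(11,6) = 462; no designers → C(9,6) = 84; no engineers → C(8,6) = 28.
Add back selections omitting two groups (i.e. drawn from a single group): C(3,6) + C(5,6) + C(6,6) = 1.
By inclusion–exclusion: 3003 − 574 + 1 = 2430.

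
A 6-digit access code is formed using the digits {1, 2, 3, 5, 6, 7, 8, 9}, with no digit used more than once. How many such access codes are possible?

This is a permutation of 6 out of 8: P(8,6) = 8!/2!.
That product is 8 × 7 × 6 × 5 × 4 × 3 = 20160.

20160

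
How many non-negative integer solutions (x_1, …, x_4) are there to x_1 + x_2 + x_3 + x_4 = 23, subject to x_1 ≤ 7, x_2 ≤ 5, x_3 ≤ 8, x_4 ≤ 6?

Without the upper bounds there are C(26,3) = 2600 ways to split 23 among 4 variables.
Subtract solutions that violate a single cap (substitute x_i' = x_i − (cap_i+1)): x_1 ≥ 8 gives C(18,3) = 816; x_2 ≥ 6 gives C(20,3) = 1140; x_3 ≥ 9 gives C(17,3) = 680; x_4 ≥ 7 gives C(19,3) = 969. Together 3605.
Add back pairs where two caps are both exceeded: 220 + 84 + 165 + 165 + 286 + 120 = 1040.
Subtract triples: 1 + 10 + 0 + 4 = 15.
By inclusion–exclusion the count is 2600 − 3605 + 1040 − 15 = 20.

20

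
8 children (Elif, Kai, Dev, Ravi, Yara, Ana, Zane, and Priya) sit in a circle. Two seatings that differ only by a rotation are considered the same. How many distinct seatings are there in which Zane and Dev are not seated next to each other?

Without the restriction there are (7)! = 5040 seatings.
Seatings with Zane beside Dev: treat them as a block with 2 internal orders, giving 2 × (6)! = 1440.
Subtracting, 5040 − 1440 = 3600.

3600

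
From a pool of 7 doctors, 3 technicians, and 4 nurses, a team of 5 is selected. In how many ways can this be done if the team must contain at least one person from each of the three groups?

Unrestricted: C(14,5) = 2002 ways to pick any 5 of the 14.
Selections missing a whole group: no doctors → C(7,5) = 21; no technicians → C(11,5) = 462; no nurses → C(10,5) = 252.
Add back selections omitting two groups (i.e. drawn from a single group): C(7,5) + C(3,5) + C(4,5) = 21.
By inclusion–exclusion: 2002 − 735 + 21 = 1288.

1288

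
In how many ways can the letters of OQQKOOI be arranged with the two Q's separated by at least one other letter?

There are 7!/(3!·2!) = 420 arrangements of OQQKOOI in total.
If the two Q's are adjacent, glue them into one block, leaving 6 items to arrange: (6)!/(3!) = 120 ways.
Subtracting, 420 − 120 = 300 arrangements keep the Q's apart.

300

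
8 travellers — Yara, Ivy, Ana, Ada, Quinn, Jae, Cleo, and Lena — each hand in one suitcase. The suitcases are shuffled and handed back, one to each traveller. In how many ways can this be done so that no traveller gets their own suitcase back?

Let Aᵢ be the assignments in which traveller i gets their own suitcase. We want the size of the complement of A₁∪…∪A_8.
By inclusion–exclusion this is Σ_{j=0}^{8} (−1)^j C(8,j)·(8−j)!.
Computing: 40320 − 40320 + 20160 − 6720 + 1680 − 336 + 56 − 8 + 1 = 14833.

14833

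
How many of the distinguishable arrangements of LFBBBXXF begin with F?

Fix F in the first position and arrange the remaining 7 letters.
Those 7 letters have B appearing 3 times and X appearing twice, giving (7)!/(3!·2!) = 420.

420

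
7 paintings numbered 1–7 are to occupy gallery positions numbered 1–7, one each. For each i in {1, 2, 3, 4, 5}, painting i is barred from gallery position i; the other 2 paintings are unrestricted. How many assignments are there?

Let Aᵢ (for 1 ≤ i ≤ 5) be the placements that put painting i in its forbidden gallery position. Any j of these fix j positions, leaving (7−j)! ways to fill the rest, and there are C(5,j) ways to pick which j.
By inclusion–exclusion, the number of valid placements is Σ_{j=0}^{5} (−1)^j C(5,j)·(7−j)!.
Computing: 5040 − 3600 + 1200 − 240 + 30 − 2 = 2428.

2428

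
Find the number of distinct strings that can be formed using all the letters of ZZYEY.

30

The 5 letters of ZZYEY have repeats: Y appearing twice and Z appearing twice.
The number of distinct arrangements is 5!/(2!·2!) = 120/4 = 30.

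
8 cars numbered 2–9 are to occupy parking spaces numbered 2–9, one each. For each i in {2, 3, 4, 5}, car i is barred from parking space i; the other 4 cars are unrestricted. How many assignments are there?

Let Aᵢ (for 2 ≤ i ≤ 5) be the placements that put car i in its forbidden parking space. Any j of these fix j positions, leaving (8−j)! ways to fill the rest, and there are C(4,j) ways to pick which j.
By inclusion–exclusion, the number of valid placements is Σ_{j=0}^{4} (−1)^j C(4,j)·(8−j)!.
Computing: 40320 − 20160 + 4320 − 480 + 24 = 24024.

24024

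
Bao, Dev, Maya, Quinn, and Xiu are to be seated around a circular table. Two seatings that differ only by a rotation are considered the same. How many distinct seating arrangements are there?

Seat Bao anywhere (absorbing the rotational symmetry), then permute the other 4: (4)! = 24.

24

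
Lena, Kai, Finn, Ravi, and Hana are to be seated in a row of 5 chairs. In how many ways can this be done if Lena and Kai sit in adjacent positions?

48

Place the 3 others and the Lena-Kai pair as 4 objects in a line; the pair has 2 internal arrangements.
So the count is 2·(4)! = 48.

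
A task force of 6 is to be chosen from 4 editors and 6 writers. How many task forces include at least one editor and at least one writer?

With no constraint there are C(10,6) = 210 possible selections.
Selections missing a whole group: no editors → C(6,6) = 1; no writers → C(4,6) = 0.
Both groups omitted at once is impossible, so 210 − 1 = 209.

209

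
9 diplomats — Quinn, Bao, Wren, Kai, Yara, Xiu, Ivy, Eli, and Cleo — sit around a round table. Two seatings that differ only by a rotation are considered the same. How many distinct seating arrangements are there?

40320

Seat Quinn anywhere (absorbing the rotational symmetry), then permute the other 8: (8)! = 40320.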